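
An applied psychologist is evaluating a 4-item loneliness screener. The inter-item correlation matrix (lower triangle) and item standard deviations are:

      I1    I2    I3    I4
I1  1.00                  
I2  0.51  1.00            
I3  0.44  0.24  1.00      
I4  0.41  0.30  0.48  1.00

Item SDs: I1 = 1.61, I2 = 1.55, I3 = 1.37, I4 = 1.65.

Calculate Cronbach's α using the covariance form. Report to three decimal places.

Cronbach's α = 0.724

Σσ²ᵢ = 1.61² + 1.55² + 1.37² + 1.65² = 9.5940
Covariances σ_ij = r_ij · s_i · s_j:
  σ(I1,I2) = 0.51 × 1.61 × 1.55 = 1.2727
  σ(I1,I3) = 0.44 × 1.61 × 1.37 = 0.9705
  σ(I1,I4) = 0.41 × 1.61 × 1.65 = 1.0892
  σ(I2,I3) = 0.24 × 1.55 × 1.37 = 0.5096
  σ(I2,I4) = 0.30 × 1.55 × 1.65 = 0.7672
  σ(I3,I4) = 0.48 × 1.37 × 1.65 = 1.0850
σ²_T = Σσ²ᵢ + 2·Σσ_ij = 9.5940 + 2 × 5.6942 = 20.9824
α = (4/3)·(1 − 9.5940/20.9824) = 0.724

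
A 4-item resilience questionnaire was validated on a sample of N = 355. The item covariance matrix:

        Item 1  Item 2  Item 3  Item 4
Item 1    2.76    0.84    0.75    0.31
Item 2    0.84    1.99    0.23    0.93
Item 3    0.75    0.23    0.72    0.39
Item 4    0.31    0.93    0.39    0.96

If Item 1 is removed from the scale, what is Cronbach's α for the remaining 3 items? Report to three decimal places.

α = 0.687

Remaining items: Item 2, Item 3, Item 4 (k = 3).
Σσᵢ² = 1.99 + 0.72 + 0.96 = 3.67
σ²_total = 3.67 + 2 × 1.55 = 6.77
α (item deleted) = (3/2)·(1 − 3.67/6.77) = 0.687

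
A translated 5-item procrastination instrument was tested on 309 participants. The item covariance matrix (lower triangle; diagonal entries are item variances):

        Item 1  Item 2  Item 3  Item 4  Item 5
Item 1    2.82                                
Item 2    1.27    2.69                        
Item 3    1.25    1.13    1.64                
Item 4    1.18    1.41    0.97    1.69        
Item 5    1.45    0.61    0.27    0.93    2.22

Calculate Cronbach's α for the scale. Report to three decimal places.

Cronbach's α = 0.818

ΣVar(i) = 2.82 + 2.69 + 1.64 + 1.69 + 2.22 = 11.06
Sum of off-diagonal covariances = 10.47
σ²_total = 11.06 + 2 × 10.47 = 32.00
α = (k/(k−1))·(1 − ΣVar(i)/σ²_total) = (5/4)·(1 − 11.06/32.00) = 0.818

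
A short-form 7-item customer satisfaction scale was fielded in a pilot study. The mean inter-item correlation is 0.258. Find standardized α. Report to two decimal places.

α = 0.71

Standardized α = k·r̄ / (1 + (k−1)·r̄) = 7 × 0.258 / (1 + 6 × 0.258)
  = 1.8060 / 2.5480 = 0.71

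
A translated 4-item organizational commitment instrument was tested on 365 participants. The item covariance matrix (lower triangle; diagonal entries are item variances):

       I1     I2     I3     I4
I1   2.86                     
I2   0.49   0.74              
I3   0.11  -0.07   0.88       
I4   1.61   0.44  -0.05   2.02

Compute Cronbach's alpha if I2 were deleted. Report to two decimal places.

Cronbach's alpha = 0.55

Remaining items: I1, I3, I4 (k = 3).
ΣVar(i) = 2.86 + 0.88 + 2.02 = 5.76
σ²_total = 5.76 + 2 × 1.67 = 9.10
α (item deleted) = (3/2)·(1 − 5.76/9.10) = 0.55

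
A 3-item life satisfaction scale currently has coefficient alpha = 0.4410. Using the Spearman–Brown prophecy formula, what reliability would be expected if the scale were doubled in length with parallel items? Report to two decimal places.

predicted reliability = 0.61

Length factor m = 2
α' = m·α / (1 + (m−1)·α)
   = 2 × 0.4410 / (1 + (2 − 1) × 0.4410)
   = 0.8820 / 1.4410 = 0.61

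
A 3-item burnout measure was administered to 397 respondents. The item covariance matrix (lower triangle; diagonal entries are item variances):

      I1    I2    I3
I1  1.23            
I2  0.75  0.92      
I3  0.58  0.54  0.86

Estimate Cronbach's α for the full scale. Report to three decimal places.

ΣVar(i) = 1.23 + 0.92 + 0.86 = 3.01
Sum of off-diagonal covariances = 1.87
σ²_total = 3.01 + 2 × 1.87 = 6.75
α = (k/(k−1))·(1 − ΣVar(i)/σ²_total) = (3/2)·(1 − 3.01/6.75) = 0.831

α = 0.831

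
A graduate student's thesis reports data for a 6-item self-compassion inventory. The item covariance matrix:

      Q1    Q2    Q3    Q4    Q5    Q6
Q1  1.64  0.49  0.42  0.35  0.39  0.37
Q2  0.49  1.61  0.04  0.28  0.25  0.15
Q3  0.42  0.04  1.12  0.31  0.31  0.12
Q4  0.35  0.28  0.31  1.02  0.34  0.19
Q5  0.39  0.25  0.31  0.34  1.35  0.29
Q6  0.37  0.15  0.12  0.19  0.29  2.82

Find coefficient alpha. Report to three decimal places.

α = 0.568

Σσᵢ² = 1.64 + 1.61 + 1.12 + 1.02 + 1.35 + 2.82 = 9.56
Sum of off-diagonal covariances = 4.30
total variance = 9.56 + 2 × 4.30 = 18.16
α = (k/(k−1))·(1 − Σσᵢ²/total variance) = (6/5)·(1 − 9.56/18.16) = 0.568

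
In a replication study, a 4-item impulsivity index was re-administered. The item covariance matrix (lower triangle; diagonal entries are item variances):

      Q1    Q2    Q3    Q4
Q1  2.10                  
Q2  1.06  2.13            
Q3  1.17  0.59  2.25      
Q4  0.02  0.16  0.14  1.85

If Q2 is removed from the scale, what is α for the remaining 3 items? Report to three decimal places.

Remaining items: Q1, Q3, Q4 (k = 3).
Σσᵢ² = 2.10 + 2.25 + 1.85 = 6.20
σ²_total = 6.20 + 2 × 1.33 = 8.86
α (item deleted) = (3/2)·(1 − 6.20/8.86) = 0.450

α = 0.450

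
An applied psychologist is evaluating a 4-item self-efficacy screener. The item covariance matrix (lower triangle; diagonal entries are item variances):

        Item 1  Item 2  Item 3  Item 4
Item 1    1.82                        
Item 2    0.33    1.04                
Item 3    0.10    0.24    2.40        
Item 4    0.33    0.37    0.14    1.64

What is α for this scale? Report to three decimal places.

Σσᵢ² = 1.82 + 1.04 + 2.40 + 1.64 = 6.90
Sum of off-diagonal covariances = 1.51
σ²_total = 6.90 + 2 × 1.51 = 9.92
α = (k/(k−1))·(1 − Σσᵢ²/σ²_total) = (4/3)·(1 − 6.90/9.92) = 0.406

α = 0.406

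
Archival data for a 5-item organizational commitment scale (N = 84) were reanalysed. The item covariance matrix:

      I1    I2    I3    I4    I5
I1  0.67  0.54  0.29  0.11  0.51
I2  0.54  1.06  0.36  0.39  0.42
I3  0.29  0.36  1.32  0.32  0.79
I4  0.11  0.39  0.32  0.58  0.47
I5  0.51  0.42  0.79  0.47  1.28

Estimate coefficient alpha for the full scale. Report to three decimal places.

sum of item variances = 0.67 + 1.06 + 1.32 + 0.58 + 1.28 = 4.91
Sum of the distinct covariances = 4.20
σ²_T = 4.91 + 2 × 4.20 = 13.31
α = (k/(k−1))·(1 − sum of item variances/σ²_T) = (5/4)·(1 − 4.91/13.31) = 0.789

α = 0.789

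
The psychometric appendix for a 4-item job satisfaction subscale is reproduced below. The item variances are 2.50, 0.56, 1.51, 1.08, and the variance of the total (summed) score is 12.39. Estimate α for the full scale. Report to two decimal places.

Σσ²ᵢ = 2.50 + 0.56 + 1.51 + 1.08 = 5.65
α = (k/(k−1))·(1 − Σσ²ᵢ/Var(T)) = (4/3)·(1 − 5.65/12.39) = 0.73

α = 0.73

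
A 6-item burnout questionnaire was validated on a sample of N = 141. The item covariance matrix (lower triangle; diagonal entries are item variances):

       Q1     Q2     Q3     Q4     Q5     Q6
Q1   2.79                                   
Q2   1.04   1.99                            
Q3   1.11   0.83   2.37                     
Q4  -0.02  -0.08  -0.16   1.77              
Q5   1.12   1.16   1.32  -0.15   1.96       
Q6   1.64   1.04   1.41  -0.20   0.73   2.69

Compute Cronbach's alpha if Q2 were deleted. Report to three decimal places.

α = 0.675

Remaining items: Q1, Q3, Q4, Q5, Q6 (k = 5).
Σσᵢ² = 2.79 + 2.37 + 1.77 + 1.96 + 2.69 = 11.58
total variance = 11.58 + 2 × 6.80 = 25.18
α (item deleted) = (5/4)·(1 − 11.58/25.18) = 0.675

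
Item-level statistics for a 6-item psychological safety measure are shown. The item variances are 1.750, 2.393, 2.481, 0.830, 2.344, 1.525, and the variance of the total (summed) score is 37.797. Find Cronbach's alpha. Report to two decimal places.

Cronbach's alpha = 0.84

Σσᵢ² = 1.750 + 2.393 + 2.481 + 0.830 + 2.344 + 1.525 = 11.323
α = (k/(k−1))·(1 − Σσᵢ²/σ²_T) = (6/5)·(1 − 11.323/37.797) = 0.84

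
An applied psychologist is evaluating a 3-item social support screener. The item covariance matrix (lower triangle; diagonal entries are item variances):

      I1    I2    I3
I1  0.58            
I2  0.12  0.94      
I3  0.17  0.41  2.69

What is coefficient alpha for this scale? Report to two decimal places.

α = 0.37

ΣVar(i) = 0.58 + 0.94 + 2.69 = 4.21
Sum of the distinct covariances = 0.70
Var(T) = 4.21 + 2 × 0.70 = 5.61
α = (k/(k−1))·(1 − ΣVar(i)/Var(T)) = (3/2)·(1 − 4.21/5.61) = 0.37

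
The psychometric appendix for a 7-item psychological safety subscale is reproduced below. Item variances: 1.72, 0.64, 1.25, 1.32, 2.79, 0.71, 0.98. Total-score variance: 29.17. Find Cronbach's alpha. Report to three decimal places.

Σσᵢ² = 1.72 + 0.64 + 1.25 + 1.32 + 2.79 + 0.71 + 0.98 = 9.41
α = (k/(k−1))·(1 − Σσᵢ²/σ²_T) = (7/6)·(1 − 9.41/29.17) = 0.790

Cronbach's alpha = 0.790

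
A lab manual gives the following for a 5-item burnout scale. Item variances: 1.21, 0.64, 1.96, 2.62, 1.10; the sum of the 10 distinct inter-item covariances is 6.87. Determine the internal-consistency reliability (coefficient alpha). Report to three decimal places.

sum of item variances = 1.21 + 0.64 + 1.96 + 2.62 + 1.10 = 7.53
Sum of distinct covariances = 6.87
σ²_total = sum of item variances + 2·Σcov = 7.53 + 2 × 6.87 = 21.27
α = (5/4)·(1 − 7.53/21.27) = 0.807

coefficient alpha = 0.807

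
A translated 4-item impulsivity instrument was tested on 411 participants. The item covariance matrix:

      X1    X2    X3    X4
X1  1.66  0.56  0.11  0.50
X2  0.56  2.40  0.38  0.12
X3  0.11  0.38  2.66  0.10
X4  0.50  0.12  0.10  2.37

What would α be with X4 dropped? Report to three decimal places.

α = 0.357

Remaining items: X1, X2, X3 (k = 3).
sum of item variances = 1.66 + 2.40 + 2.66 = 6.72
total variance = 6.72 + 2 × 1.05 = 8.82
α (item deleted) = (3/2)·(1 − 6.72/8.82) = 0.357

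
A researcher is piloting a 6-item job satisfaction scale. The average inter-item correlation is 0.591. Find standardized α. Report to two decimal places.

standardized α = 0.90

Standardized α = k·r̄ / (1 + (k−1)·r̄) = 6 × 0.591 / (1 + 5 × 0.591)
  = 3.5460 / 3.9550 = 0.90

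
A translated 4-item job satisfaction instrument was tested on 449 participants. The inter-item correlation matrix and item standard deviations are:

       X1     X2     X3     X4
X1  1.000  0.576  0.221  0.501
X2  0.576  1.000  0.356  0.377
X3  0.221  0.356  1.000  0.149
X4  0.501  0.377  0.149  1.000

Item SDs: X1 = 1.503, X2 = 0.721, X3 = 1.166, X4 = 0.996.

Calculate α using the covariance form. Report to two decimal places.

α = 0.66

Σσ²ᵢ = 1.503² + 0.721² + 1.166² + 0.996² = 5.1304
Covariances σ_ij = r_ij · s_i · s_j:
  σ(X1,X2) = 0.576 × 1.503 × 0.721 = 0.6242
  σ(X1,X3) = 0.221 × 1.503 × 1.166 = 0.3873
  σ(X1,X4) = 0.501 × 1.503 × 0.996 = 0.7500
  σ(X2,X3) = 0.356 × 0.721 × 1.166 = 0.2993
  σ(X2,X4) = 0.377 × 0.721 × 0.996 = 0.2707
  σ(X3,X4) = 0.149 × 1.166 × 0.996 = 0.1730
σ²_T = Σσ²ᵢ + 2·Σσ_ij = 5.1304 + 2 × 2.5045 = 10.1394
α = (4/3)·(1 − 5.1304/10.1394) = 0.66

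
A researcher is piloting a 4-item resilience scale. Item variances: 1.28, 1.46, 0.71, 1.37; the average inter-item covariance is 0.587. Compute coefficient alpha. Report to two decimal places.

α = 0.79

Σσ²ᵢ = 1.28 + 1.46 + 0.71 + 1.37 = 4.82
Sum of the 6 distinct covariances = 6 × 0.587 = 3.522
σ²_T = Σσ²ᵢ + 2·Σcov = 4.82 + 2 × 3.522 = 11.864
α = (4/3)·(1 − 4.82/11.864) = 0.79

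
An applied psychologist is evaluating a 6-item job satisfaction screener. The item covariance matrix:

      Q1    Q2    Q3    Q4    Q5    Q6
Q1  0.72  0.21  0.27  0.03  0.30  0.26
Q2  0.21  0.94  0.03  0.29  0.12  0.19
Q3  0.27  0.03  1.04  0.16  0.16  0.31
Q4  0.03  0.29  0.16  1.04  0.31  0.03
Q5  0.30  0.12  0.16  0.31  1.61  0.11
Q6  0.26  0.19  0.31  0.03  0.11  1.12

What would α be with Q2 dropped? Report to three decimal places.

Remaining items: Q1, Q3, Q4, Q5, Q6 (k = 5).
sum of item variances = 0.72 + 1.04 + 1.04 + 1.61 + 1.12 = 5.53
Var(T) = 5.53 + 2 × 1.94 = 9.41
α (item deleted) = (5/4)·(1 − 5.53/9.41) = 0.515

α = 0.515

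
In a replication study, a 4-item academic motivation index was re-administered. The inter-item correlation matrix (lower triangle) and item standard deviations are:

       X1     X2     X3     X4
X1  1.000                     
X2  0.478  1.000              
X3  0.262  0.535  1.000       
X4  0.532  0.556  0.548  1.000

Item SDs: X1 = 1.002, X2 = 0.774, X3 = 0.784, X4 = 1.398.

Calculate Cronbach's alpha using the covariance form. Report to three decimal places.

Σσ²ᵢ = 1.002² + 0.774² + 0.784² + 1.398² = 4.1721
Covariances σ_ij = r_ij · s_i · s_j:
  σ(X1,X2) = 0.478 × 1.002 × 0.774 = 0.3707
  σ(X1,X3) = 0.262 × 1.002 × 0.784 = 0.2058
  σ(X1,X4) = 0.532 × 1.002 × 1.398 = 0.7452
  σ(X2,X3) = 0.535 × 0.774 × 0.784 = 0.3246
  σ(X2,X4) = 0.556 × 0.774 × 1.398 = 0.6016
  σ(X3,X4) = 0.548 × 0.784 × 1.398 = 0.6006
σ²_T = Σσ²ᵢ + 2·Σσ_ij = 4.1721 + 2 × 2.8485 = 9.8691
α = (4/3)·(1 − 4.1721/9.8691) = 0.770

Cronbach's alpha = 0.770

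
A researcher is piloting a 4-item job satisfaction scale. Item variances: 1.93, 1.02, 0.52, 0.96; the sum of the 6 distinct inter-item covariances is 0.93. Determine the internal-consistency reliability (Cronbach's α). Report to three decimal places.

ΣVar(i) = 1.93 + 1.02 + 0.52 + 0.96 = 4.43
Sum of distinct covariances = 0.93
σ²_T = ΣVar(i) + 2·Σcov = 4.43 + 2 × 0.93 = 6.29
α = (4/3)·(1 − 4.43/6.29) = 0.394

α = 0.394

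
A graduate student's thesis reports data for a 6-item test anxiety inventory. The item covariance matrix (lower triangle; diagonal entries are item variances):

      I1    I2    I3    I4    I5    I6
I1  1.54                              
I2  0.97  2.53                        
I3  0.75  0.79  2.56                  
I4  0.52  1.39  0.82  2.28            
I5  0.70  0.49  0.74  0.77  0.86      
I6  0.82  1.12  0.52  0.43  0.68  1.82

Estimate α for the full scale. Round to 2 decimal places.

sum of item variances = 1.54 + 2.53 + 2.56 + 2.28 + 0.86 + 1.82 = 11.59
Sum of the distinct covariances = 11.51
total variance = 11.59 + 2 × 11.51 = 34.61
α = (k/(k−1))·(1 − sum of item variances/total variance) = (6/5)·(1 − 11.59/34.61) = 0.80

α = 0.80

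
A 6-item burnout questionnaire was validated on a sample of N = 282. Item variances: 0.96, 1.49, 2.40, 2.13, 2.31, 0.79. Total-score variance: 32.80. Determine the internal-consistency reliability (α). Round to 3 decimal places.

sum of item variances = 0.96 + 1.49 + 2.40 + 2.13 + 2.31 + 0.79 = 10.08
α = (k/(k−1))·(1 − sum of item variances/total variance) = (6/5)·(1 − 10.08/32.80) = 0.831

α = 0.831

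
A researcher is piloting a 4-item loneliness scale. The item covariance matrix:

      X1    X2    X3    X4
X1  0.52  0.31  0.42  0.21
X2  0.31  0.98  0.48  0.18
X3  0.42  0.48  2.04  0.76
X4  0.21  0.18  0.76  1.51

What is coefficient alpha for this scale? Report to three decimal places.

Σσ²ᵢ = 0.52 + 0.98 + 2.04 + 1.51 = 5.05
Σ_{i<j} σ_ij = 2.36
σ²_T = 5.05 + 2 × 2.36 = 9.77
α = (k/(k−1))·(1 − Σσ²ᵢ/σ²_T) = (4/3)·(1 − 5.05/9.77) = 0.644

coefficient alpha = 0.644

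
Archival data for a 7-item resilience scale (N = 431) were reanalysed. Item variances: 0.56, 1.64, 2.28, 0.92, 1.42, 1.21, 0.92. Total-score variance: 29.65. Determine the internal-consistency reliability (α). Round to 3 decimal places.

sum of item variances = 0.56 + 1.64 + 2.28 + 0.92 + 1.42 + 1.21 + 0.92 = 8.95
α = (k/(k−1))·(1 − sum of item variances/total variance) = (7/6)·(1 − 8.95/29.65) = 0.815

α = 0.815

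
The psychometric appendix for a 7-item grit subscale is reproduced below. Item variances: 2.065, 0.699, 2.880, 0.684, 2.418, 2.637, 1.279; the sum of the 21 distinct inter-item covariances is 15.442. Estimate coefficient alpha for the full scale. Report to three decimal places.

α = 0.827

ΣVar(i) = 2.065 + 0.699 + 2.880 + 0.684 + 2.418 + 2.637 + 1.279 = 12.662
Sum of distinct covariances = 15.442
Var(T) = ΣVar(i) + 2·Σcov = 12.662 + 2 × 15.442 = 43.546
α = (7/6)·(1 − 12.662/43.546) = 0.827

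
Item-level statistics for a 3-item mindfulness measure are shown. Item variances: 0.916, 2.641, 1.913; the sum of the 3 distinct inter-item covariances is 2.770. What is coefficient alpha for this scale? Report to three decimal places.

ΣVar(i) = 0.916 + 2.641 + 1.913 = 5.470
Sum of distinct covariances = 2.770
σ²_total = ΣVar(i) + 2·Σcov = 5.470 + 2 × 2.770 = 11.010
α = (3/2)·(1 − 5.470/11.010) = 0.755

α = 0.755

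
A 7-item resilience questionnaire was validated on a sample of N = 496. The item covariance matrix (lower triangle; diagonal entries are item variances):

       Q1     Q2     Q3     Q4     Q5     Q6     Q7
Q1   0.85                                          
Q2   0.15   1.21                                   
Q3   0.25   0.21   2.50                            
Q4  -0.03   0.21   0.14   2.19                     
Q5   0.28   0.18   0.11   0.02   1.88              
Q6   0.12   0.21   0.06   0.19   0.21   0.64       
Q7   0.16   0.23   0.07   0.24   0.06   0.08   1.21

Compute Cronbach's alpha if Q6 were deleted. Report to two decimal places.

Cronbach's alpha = 0.38

Remaining items: Q1, Q2, Q3, Q4, Q5, Q7 (k = 6).
Σσᵢ² = 0.85 + 1.21 + 2.50 + 2.19 + 1.88 + 1.21 = 9.84
σ²_total = 9.84 + 2 × 2.28 = 14.40
α (item deleted) = (6/5)·(1 − 9.84/14.40) = 0.38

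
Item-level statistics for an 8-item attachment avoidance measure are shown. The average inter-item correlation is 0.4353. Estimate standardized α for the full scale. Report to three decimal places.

standardized α = 0.860

Standardized α = k·r̄ / (1 + (k−1)·r̄) = 8 × 0.4353 / (1 + 7 × 0.4353)
  = 3.4824 / 4.0471 = 0.860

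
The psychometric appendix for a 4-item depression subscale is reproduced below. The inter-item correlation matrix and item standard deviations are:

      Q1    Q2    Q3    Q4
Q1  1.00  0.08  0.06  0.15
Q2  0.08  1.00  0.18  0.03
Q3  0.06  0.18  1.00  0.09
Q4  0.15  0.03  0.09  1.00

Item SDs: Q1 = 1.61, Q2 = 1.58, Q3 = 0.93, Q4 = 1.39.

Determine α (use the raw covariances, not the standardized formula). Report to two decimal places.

Σσ²ᵢ = 1.61² + 1.58² + 0.93² + 1.39² = 7.8855
Covariances σ_ij = r_ij · s_i · s_j:
  σ(Q1,Q2) = 0.08 × 1.61 × 1.58 = 0.2035
  σ(Q1,Q3) = 0.06 × 1.61 × 0.93 = 0.0898
  σ(Q1,Q4) = 0.15 × 1.61 × 1.39 = 0.3357
  σ(Q2,Q3) = 0.18 × 1.58 × 0.93 = 0.2645
  σ(Q2,Q4) = 0.03 × 1.58 × 1.39 = 0.0659
  σ(Q3,Q4) = 0.09 × 0.93 × 1.39 = 0.1163
σ²_T = Σσ²ᵢ + 2·Σσ_ij = 7.8855 + 2 × 1.0757 = 10.0369
α = (4/3)·(1 − 7.8855/10.0369) = 0.29

α = 0.29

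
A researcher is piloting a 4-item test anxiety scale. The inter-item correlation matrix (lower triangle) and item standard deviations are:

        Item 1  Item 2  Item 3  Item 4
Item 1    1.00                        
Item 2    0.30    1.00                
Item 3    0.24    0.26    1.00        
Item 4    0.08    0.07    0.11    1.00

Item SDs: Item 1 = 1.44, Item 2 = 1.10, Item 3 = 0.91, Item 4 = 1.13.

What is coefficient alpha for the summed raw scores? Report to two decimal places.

α = 0.45

Σσ²ᵢ = 1.44² + 1.10² + 0.91² + 1.13² = 5.3886
Covariances σ_ij = r_ij · s_i · s_j:
  σ(Item 1,Item 2) = 0.30 × 1.44 × 1.10 = 0.4752
  σ(Item 1,Item 3) = 0.24 × 1.44 × 0.91 = 0.3145
  σ(Item 1,Item 4) = 0.08 × 1.44 × 1.13 = 0.1302
  σ(Item 2,Item 3) = 0.26 × 1.10 × 0.91 = 0.2603
  σ(Item 2,Item 4) = 0.07 × 1.10 × 1.13 = 0.0870
  σ(Item 3,Item 4) = 0.11 × 0.91 × 1.13 = 0.1131
σ²_T = Σσ²ᵢ + 2·Σσ_ij = 5.3886 + 2 × 1.3803 = 8.1492
α = (4/3)·(1 − 5.3886/8.1492) = 0.45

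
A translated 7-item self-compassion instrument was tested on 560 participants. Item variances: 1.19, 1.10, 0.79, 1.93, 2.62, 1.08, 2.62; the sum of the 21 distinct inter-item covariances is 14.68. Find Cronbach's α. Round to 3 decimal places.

α = 0.842

ΣVar(i) = 1.19 + 1.10 + 0.79 + 1.93 + 2.62 + 1.08 + 2.62 = 11.33
Sum of distinct covariances = 14.68
Var(T) = ΣVar(i) + 2·Σcov = 11.33 + 2 × 14.68 = 40.69
α = (7/6)·(1 − 11.33/40.69) = 0.842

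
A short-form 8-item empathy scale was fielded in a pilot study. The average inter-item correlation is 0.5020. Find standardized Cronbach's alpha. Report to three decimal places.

Standardized α = k·r̄ / (1 + (k−1)·r̄) = 8 × 0.5020 / (1 + 7 × 0.5020)
  = 4.0160 / 4.5140 = 0.890

α = 0.890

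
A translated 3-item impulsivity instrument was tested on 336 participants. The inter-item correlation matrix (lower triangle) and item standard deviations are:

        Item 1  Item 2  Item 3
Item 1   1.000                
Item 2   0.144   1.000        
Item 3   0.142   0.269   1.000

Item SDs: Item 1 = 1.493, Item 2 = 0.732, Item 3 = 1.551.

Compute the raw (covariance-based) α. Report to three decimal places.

α = 0.352

Σσ²ᵢ = 1.493² + 0.732² + 1.551² = 5.1705
Covariances σ_ij = r_ij · s_i · s_j:
  σ(Item 1,Item 2) = 0.144 × 1.493 × 0.732 = 0.1574
  σ(Item 1,Item 3) = 0.142 × 1.493 × 1.551 = 0.3288
  σ(Item 2,Item 3) = 0.269 × 0.732 × 1.551 = 0.3054
σ²_T = Σσ²ᵢ + 2·Σσ_ij = 5.1705 + 2 × 0.7916 = 6.7537
α = (3/2)·(1 − 5.1705/6.7537) = 0.352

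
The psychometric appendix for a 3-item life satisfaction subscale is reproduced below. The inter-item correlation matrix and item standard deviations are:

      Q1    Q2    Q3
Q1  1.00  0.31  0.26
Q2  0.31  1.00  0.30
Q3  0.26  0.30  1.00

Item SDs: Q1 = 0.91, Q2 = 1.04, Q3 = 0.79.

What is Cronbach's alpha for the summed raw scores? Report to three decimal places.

α = 0.547

Σσ²ᵢ = 0.91² + 1.04² + 0.79² = 2.5338
Covariances σ_ij = r_ij · s_i · s_j:
  σ(Q1,Q2) = 0.31 × 0.91 × 1.04 = 0.2934
  σ(Q1,Q3) = 0.26 × 0.91 × 0.79 = 0.1869
  σ(Q2,Q3) = 0.30 × 1.04 × 0.79 = 0.2465
σ²_T = Σσ²ᵢ + 2·Σσ_ij = 2.5338 + 2 × 0.7268 = 3.9874
α = (3/2)·(1 − 2.5338/3.9874) = 0.547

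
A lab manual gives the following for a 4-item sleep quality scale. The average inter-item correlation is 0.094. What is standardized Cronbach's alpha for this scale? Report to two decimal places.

standardized Cronbach's alpha = 0.29

Standardized α = k·r̄ / (1 + (k−1)·r̄) = 4 × 0.094 / (1 + 3 × 0.094)
  = 0.3760 / 1.2820 = 0.29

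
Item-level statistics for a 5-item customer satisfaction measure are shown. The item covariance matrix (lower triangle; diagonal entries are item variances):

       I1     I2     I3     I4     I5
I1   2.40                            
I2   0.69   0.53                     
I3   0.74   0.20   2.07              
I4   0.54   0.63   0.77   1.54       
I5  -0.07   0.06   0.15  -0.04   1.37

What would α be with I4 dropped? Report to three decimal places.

α = 0.476

Remaining items: I1, I2, I3, I5 (k = 4).
ΣVar(i) = 2.40 + 0.53 + 2.07 + 1.37 = 6.37
Var(T) = 6.37 + 2 × 1.77 = 9.91
α (item deleted) = (4/3)·(1 − 6.37/9.91) = 0.476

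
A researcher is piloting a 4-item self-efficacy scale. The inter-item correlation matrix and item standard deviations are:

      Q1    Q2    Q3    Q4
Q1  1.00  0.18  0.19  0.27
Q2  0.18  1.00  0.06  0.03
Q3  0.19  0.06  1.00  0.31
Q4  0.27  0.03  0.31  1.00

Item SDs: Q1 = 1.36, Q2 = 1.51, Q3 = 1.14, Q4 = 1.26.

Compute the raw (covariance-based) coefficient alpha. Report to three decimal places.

coefficient alpha = 0.441

Σσ²ᵢ = 1.36² + 1.51² + 1.14² + 1.26² = 7.0169
Covariances σ_ij = r_ij · s_i · s_j:
  σ(Q1,Q2) = 0.18 × 1.36 × 1.51 = 0.3696
  σ(Q1,Q3) = 0.19 × 1.36 × 1.14 = 0.2946
  σ(Q1,Q4) = 0.27 × 1.36 × 1.26 = 0.4627
  σ(Q2,Q3) = 0.06 × 1.51 × 1.14 = 0.1033
  σ(Q2,Q4) = 0.03 × 1.51 × 1.26 = 0.0571
  σ(Q3,Q4) = 0.31 × 1.14 × 1.26 = 0.4453
σ²_T = Σσ²ᵢ + 2·Σσ_ij = 7.0169 + 2 × 1.7326 = 10.4821
α = (4/3)·(1 − 7.0169/10.4821) = 0.441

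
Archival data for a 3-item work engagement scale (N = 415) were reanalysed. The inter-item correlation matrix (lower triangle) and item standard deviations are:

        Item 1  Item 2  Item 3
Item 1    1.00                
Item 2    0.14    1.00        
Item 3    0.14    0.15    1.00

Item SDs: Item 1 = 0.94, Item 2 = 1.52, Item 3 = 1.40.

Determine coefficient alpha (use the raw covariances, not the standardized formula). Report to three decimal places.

α = 0.322

Σσ²ᵢ = 0.94² + 1.52² + 1.40² = 5.1540
Covariances σ_ij = r_ij · s_i · s_j:
  σ(Item 1,Item 2) = 0.14 × 0.94 × 1.52 = 0.2000
  σ(Item 1,Item 3) = 0.14 × 0.94 × 1.40 = 0.1842
  σ(Item 2,Item 3) = 0.15 × 1.52 × 1.40 = 0.3192
σ²_T = Σσ²ᵢ + 2·Σσ_ij = 5.1540 + 2 × 0.7034 = 6.5608
α = (3/2)·(1 − 5.1540/6.5608) = 0.322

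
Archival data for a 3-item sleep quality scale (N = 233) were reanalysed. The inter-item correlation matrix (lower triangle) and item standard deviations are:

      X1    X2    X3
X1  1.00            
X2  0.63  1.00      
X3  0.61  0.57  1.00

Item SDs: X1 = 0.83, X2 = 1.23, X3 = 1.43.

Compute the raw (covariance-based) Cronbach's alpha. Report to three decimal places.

Σσ²ᵢ = 0.83² + 1.23² + 1.43² = 4.2467
Covariances σ_ij = r_ij · s_i · s_j:
  σ(X1,X2) = 0.63 × 0.83 × 1.23 = 0.6432
  σ(X1,X3) = 0.61 × 0.83 × 1.43 = 0.7240
  σ(X2,X3) = 0.57 × 1.23 × 1.43 = 1.0026
σ²_T = Σσ²ᵢ + 2·Σσ_ij = 4.2467 + 2 × 2.3698 = 8.9863
α = (3/2)·(1 − 4.2467/8.9863) = 0.791

Cronbach's alpha = 0.791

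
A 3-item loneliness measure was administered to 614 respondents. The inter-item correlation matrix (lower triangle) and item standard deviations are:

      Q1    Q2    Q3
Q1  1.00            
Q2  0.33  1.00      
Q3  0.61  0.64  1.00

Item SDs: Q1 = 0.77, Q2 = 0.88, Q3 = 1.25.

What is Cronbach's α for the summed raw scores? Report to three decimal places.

Σσ²ᵢ = 0.77² + 0.88² + 1.25² = 2.9298
Covariances σ_ij = r_ij · s_i · s_j:
  σ(Q1,Q2) = 0.33 × 0.77 × 0.88 = 0.2236
  σ(Q1,Q3) = 0.61 × 0.77 × 1.25 = 0.5871
  σ(Q2,Q3) = 0.64 × 0.88 × 1.25 = 0.7040
σ²_T = Σσ²ᵢ + 2·Σσ_ij = 2.9298 + 2 × 1.5147 = 5.9592
α = (3/2)·(1 − 2.9298/5.9592) = 0.763

α = 0.763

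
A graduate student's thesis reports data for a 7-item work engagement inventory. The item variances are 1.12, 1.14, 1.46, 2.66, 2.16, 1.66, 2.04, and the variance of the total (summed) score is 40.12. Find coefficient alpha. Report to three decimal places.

ΣVar(i) = 1.12 + 1.14 + 1.46 + 2.66 + 2.16 + 1.66 + 2.04 = 12.24
α = (k/(k−1))·(1 − ΣVar(i)/Var(T)) = (7/6)·(1 − 12.24/40.12) = 0.811

coefficient alpha = 0.811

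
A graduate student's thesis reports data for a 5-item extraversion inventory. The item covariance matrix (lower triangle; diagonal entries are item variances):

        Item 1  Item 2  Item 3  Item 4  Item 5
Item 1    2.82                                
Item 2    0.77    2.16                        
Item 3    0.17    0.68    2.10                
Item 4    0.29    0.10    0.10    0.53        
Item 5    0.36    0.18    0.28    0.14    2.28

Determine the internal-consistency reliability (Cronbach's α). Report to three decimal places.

α = 0.479

Σσ²ᵢ = 2.82 + 2.16 + 2.10 + 0.53 + 2.28 = 9.89
Sum of the distinct covariances = 3.07
Var(T) = 9.89 + 2 × 3.07 = 16.03
α = (k/(k−1))·(1 − Σσ²ᵢ/Var(T)) = (5/4)·(1 − 9.89/16.03) = 0.479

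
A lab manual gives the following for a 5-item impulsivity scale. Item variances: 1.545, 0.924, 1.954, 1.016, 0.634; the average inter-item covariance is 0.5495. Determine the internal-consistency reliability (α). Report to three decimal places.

Σσ²ᵢ = 1.545 + 0.924 + 1.954 + 1.016 + 0.634 = 6.073
Sum of the 10 distinct covariances = 10 × 0.5495 = 5.4950
Var(T) = Σσ²ᵢ + 2·Σcov = 6.073 + 2 × 5.4950 = 17.0630
α = (5/4)·(1 − 6.073/17.0630) = 0.805

α = 0.805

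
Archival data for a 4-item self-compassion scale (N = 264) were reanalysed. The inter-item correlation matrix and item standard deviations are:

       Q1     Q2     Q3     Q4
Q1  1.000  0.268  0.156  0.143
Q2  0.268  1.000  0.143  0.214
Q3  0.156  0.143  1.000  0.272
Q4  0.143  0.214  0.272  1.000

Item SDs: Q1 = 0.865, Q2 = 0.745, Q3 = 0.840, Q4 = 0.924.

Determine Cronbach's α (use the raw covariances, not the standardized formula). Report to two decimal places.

Cronbach's α = 0.50

Σσ²ᵢ = 0.865² + 0.745² + 0.840² + 0.924² = 2.8626
Covariances σ_ij = r_ij · s_i · s_j:
  σ(Q1,Q2) = 0.268 × 0.865 × 0.745 = 0.1727
  σ(Q1,Q3) = 0.156 × 0.865 × 0.840 = 0.1133
  σ(Q1,Q4) = 0.143 × 0.865 × 0.924 = 0.1143
  σ(Q2,Q3) = 0.143 × 0.745 × 0.840 = 0.0895
  σ(Q2,Q4) = 0.214 × 0.745 × 0.924 = 0.1473
  σ(Q3,Q4) = 0.272 × 0.840 × 0.924 = 0.2111
σ²_T = Σσ²ᵢ + 2·Σσ_ij = 2.8626 + 2 × 0.8482 = 4.5590
α = (4/3)·(1 − 2.8626/4.5590) = 0.50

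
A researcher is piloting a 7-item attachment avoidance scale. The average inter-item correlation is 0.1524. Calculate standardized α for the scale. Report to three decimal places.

Standardized α = k·r̄ / (1 + (k−1)·r̄) = 7 × 0.1524 / (1 + 6 × 0.1524)
  = 1.0668 / 1.9144 = 0.557

standardized α = 0.557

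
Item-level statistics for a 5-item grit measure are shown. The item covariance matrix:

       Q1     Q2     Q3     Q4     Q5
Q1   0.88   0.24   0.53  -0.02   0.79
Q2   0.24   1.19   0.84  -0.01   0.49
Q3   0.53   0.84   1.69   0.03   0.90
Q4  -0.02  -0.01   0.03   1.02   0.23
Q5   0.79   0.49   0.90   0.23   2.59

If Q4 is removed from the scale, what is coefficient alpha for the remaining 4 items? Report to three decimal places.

Remaining items: Q1, Q2, Q3, Q5 (k = 4).
Σσᵢ² = 0.88 + 1.19 + 1.69 + 2.59 = 6.35
σ²_total = 6.35 + 2 × 3.79 = 13.93
α (item deleted) = (4/3)·(1 − 6.35/13.93) = 0.726

α = 0.726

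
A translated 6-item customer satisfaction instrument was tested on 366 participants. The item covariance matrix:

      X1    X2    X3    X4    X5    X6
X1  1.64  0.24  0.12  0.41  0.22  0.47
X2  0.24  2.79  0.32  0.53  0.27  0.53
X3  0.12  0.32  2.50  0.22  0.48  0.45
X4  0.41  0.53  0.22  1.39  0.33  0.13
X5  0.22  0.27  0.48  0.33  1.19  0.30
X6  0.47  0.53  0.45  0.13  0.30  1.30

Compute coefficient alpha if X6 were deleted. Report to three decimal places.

Remaining items: X1, X2, X3, X4, X5 (k = 5).
Σσ²ᵢ = 1.64 + 2.79 + 2.50 + 1.39 + 1.19 = 9.51
total variance = 9.51 + 2 × 3.14 = 15.79
α (item deleted) = (5/4)·(1 − 9.51/15.79) = 0.497

coefficient alpha = 0.497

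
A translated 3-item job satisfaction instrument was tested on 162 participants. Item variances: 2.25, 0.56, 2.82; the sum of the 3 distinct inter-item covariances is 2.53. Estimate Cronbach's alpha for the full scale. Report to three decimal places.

Σσ²ᵢ = 2.25 + 0.56 + 2.82 = 5.63
Sum of distinct covariances = 2.53
σ²_total = Σσ²ᵢ + 2·Σcov = 5.63 + 2 × 2.53 = 10.69
α = (3/2)·(1 − 5.63/10.69) = 0.710

Cronbach's alpha = 0.710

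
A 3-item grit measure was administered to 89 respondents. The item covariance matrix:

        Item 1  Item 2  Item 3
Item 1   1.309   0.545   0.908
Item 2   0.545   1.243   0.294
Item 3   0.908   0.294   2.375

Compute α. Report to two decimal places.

α = 0.62

Σσ²ᵢ = 1.309 + 1.243 + 2.375 = 4.927
Σ_{i<j} σ_ij = 1.747
total variance = 4.927 + 2 × 1.747 = 8.421
α = (k/(k−1))·(1 − Σσ²ᵢ/total variance) = (3/2)·(1 − 4.927/8.421) = 0.62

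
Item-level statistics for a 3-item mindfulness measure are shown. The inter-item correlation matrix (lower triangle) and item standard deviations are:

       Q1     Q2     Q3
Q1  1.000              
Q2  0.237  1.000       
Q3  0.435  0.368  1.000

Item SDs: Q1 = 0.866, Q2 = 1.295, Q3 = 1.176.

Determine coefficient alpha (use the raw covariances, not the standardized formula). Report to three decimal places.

coefficient alpha = 0.600

Σσ²ᵢ = 0.866² + 1.295² + 1.176² = 3.8100
Covariances σ_ij = r_ij · s_i · s_j:
  σ(Q1,Q2) = 0.237 × 0.866 × 1.295 = 0.2658
  σ(Q1,Q3) = 0.435 × 0.866 × 1.176 = 0.4430
  σ(Q2,Q3) = 0.368 × 1.295 × 1.176 = 0.5604
σ²_T = Σσ²ᵢ + 2·Σσ_ij = 3.8100 + 2 × 1.2692 = 6.3484
α = (3/2)·(1 − 3.8100/6.3484) = 0.600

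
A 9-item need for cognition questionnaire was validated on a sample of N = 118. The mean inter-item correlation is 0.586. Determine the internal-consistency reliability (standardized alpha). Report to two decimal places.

α = 0.93

Standardized α = k·r̄ / (1 + (k−1)·r̄) = 9 × 0.586 / (1 + 8 × 0.586)
  = 5.2740 / 5.6880 = 0.93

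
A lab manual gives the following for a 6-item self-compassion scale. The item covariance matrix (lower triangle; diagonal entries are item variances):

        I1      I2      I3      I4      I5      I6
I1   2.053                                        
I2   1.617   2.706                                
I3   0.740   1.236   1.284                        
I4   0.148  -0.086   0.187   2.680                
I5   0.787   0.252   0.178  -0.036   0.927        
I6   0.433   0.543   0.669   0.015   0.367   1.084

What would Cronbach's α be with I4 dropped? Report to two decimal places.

Remaining items: I1, I2, I3, I5, I6 (k = 5).
Σσ²ᵢ = 2.053 + 2.706 + 1.284 + 0.927 + 1.084 = 8.054
total variance = 8.054 + 2 × 6.822 = 21.698
α (item deleted) = (5/4)·(1 − 8.054/21.698) = 0.79

Cronbach's α = 0.79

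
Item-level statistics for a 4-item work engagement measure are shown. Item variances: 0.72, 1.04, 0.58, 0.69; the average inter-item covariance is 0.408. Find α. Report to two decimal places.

Σσ²ᵢ = 0.72 + 1.04 + 0.58 + 0.69 = 3.03
Sum of the 6 distinct covariances = 6 × 0.408 = 2.448
Var(T) = Σσ²ᵢ + 2·Σcov = 3.03 + 2 × 2.448 = 7.926
α = (4/3)·(1 − 3.03/7.926) = 0.82

α = 0.82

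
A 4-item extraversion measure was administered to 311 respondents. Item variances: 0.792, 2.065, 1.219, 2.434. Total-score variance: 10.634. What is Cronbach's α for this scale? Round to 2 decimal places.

Cronbach's α = 0.52

ΣVar(i) = 0.792 + 2.065 + 1.219 + 2.434 = 6.510
α = (k/(k−1))·(1 − ΣVar(i)/Var(T)) = (4/3)·(1 − 6.510/10.634) = 0.52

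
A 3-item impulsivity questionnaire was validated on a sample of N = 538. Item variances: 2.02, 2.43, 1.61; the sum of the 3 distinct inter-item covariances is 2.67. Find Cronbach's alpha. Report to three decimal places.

Σσ²ᵢ = 2.02 + 2.43 + 1.61 = 6.06
Sum of distinct covariances = 2.67
total variance = Σσ²ᵢ + 2·Σcov = 6.06 + 2 × 2.67 = 11.40
α = (3/2)·(1 − 6.06/11.40) = 0.703

α = 0.703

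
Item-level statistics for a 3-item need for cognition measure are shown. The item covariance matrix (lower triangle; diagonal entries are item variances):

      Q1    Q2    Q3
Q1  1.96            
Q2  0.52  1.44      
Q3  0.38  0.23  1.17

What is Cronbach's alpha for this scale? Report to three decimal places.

Cronbach's alpha = 0.496

Σσ²ᵢ = 1.96 + 1.44 + 1.17 = 4.57
Sum of the distinct covariances = 1.13
σ²_total = 4.57 + 2 × 1.13 = 6.83
α = (k/(k−1))·(1 − Σσ²ᵢ/σ²_total) = (3/2)·(1 − 4.57/6.83) = 0.496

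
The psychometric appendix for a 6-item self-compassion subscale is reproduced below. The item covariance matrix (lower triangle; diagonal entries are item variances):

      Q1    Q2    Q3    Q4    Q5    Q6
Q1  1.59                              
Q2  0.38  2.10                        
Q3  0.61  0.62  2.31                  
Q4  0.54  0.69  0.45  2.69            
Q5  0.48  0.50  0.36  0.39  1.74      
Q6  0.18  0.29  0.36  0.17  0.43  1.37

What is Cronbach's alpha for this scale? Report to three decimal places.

Cronbach's alpha = 0.627

Σσᵢ² = 1.59 + 2.10 + 2.31 + 2.69 + 1.74 + 1.37 = 11.80
Sum of the distinct covariances = 6.45
σ²_total = 11.80 + 2 × 6.45 = 24.70
α = (k/(k−1))·(1 − Σσᵢ²/σ²_total) = (6/5)·(1 − 11.80/24.70) = 0.627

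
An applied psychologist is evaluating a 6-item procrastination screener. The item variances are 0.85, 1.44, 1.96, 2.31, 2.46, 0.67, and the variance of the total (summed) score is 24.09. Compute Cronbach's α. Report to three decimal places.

α = 0.717

Σσᵢ² = 0.85 + 1.44 + 1.96 + 2.31 + 2.46 + 0.67 = 9.69
α = (k/(k−1))·(1 − Σσᵢ²/σ²_T) = (6/5)·(1 − 9.69/24.09) = 0.717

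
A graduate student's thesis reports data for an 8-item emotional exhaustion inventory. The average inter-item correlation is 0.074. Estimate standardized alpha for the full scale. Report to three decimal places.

Standardized α = k·r̄ / (1 + (k−1)·r̄) = 8 × 0.074 / (1 + 7 × 0.074)
  = 0.5920 / 1.5180 = 0.390

α = 0.390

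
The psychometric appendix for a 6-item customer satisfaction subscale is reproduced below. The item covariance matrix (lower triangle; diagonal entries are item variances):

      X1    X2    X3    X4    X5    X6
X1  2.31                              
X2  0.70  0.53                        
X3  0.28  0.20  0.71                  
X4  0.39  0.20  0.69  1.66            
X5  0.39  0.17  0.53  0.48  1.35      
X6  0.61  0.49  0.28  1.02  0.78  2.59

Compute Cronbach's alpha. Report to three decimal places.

ΣVar(i) = 2.31 + 0.53 + 0.71 + 1.66 + 1.35 + 2.59 = 9.15
Sum of off-diagonal covariances = 7.21
σ²_T = 9.15 + 2 × 7.21 = 23.57
α = (k/(k−1))·(1 − ΣVar(i)/σ²_T) = (6/5)·(1 − 9.15/23.57) = 0.734

α = 0.734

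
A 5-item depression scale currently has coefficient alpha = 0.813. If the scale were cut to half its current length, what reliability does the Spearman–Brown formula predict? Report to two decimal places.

Length factor m = 1/2
α' = m·α / (1 − (1−m)·α)
   = 1/2 × 0.813 / (1 − (1 − 1/2) × 0.813)
   = 0.4065 / 0.5935 = 0.68

predicted reliability = 0.68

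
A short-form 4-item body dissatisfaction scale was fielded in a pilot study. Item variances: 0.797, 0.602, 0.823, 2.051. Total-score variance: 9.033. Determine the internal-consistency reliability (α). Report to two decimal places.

α = 0.70

Σσ²ᵢ = 0.797 + 0.602 + 0.823 + 2.051 = 4.273
α = (k/(k−1))·(1 − Σσ²ᵢ/total variance) = (4/3)·(1 − 4.273/9.033) = 0.70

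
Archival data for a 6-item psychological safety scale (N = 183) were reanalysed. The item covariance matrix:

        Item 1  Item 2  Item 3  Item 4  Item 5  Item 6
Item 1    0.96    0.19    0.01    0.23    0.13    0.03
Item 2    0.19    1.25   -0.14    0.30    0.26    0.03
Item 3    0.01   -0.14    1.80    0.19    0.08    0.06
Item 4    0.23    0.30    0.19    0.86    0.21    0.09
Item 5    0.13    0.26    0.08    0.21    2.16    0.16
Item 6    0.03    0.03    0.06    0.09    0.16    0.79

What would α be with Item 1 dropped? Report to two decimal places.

Remaining items: Item 2, Item 3, Item 4, Item 5, Item 6 (k = 5).
Σσᵢ² = 1.25 + 1.80 + 0.86 + 2.16 + 0.79 = 6.86
σ²_T = 6.86 + 2 × 1.24 = 9.34
α (item deleted) = (5/4)·(1 − 6.86/9.34) = 0.33

α = 0.33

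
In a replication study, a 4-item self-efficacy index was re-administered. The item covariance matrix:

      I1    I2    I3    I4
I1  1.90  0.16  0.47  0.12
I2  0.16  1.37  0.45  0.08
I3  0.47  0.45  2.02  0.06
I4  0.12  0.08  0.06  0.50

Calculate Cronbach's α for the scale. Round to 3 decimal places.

ΣVar(i) = 1.90 + 1.37 + 2.02 + 0.50 = 5.79
Sum of the distinct covariances = 1.34
Var(T) = 5.79 + 2 × 1.34 = 8.47
α = (k/(k−1))·(1 − ΣVar(i)/Var(T)) = (4/3)·(1 − 5.79/8.47) = 0.422

α = 0.422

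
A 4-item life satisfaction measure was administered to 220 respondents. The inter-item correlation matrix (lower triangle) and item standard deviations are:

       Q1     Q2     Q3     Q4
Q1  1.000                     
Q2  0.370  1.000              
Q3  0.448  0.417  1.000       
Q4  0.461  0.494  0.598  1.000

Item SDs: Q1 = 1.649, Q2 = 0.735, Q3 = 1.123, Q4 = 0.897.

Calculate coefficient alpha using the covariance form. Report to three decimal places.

Σσ²ᵢ = 1.649² + 0.735² + 1.123² + 0.897² = 5.3252
Covariances σ_ij = r_ij · s_i · s_j:
  σ(Q1,Q2) = 0.370 × 1.649 × 0.735 = 0.4484
  σ(Q1,Q3) = 0.448 × 1.649 × 1.123 = 0.8296
  σ(Q1,Q4) = 0.461 × 1.649 × 0.897 = 0.6819
  σ(Q2,Q3) = 0.417 × 0.735 × 1.123 = 0.3442
  σ(Q2,Q4) = 0.494 × 0.735 × 0.897 = 0.3257
  σ(Q3,Q4) = 0.598 × 1.123 × 0.897 = 0.6024
σ²_T = Σσ²ᵢ + 2·Σσ_ij = 5.3252 + 2 × 3.2322 = 11.7896
α = (4/3)·(1 − 5.3252/11.7896) = 0.731

α = 0.731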